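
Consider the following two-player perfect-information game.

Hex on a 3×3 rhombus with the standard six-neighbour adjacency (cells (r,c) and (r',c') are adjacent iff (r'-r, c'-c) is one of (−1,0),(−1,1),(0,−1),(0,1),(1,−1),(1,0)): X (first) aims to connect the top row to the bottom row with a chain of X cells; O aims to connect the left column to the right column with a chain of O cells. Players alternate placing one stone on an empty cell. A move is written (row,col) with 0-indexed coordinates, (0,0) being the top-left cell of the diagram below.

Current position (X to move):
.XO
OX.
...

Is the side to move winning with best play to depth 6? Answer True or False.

[.XO/OX./...] X move#1: (0,0):+1/XXO/OX./...*, (1,2):+1/.XO/OXX/..., (2,0):+1/.XO/OX./X.., (2,1):+1/.XO/OX./.X., (2,2):+1/.XO/OX./..X
[XXO/OX./...] O move#2: (1,2):-1/XXO/OXO/...*, (2,0):-1/XXO/OX./O.., (2,1):-1/XXO/OX./.O., (2,2):-1/XXO/OX./..O
[XXO/OXO/...] X move#3: (2,0):+1/XXO/OXO/X..*, (2,1):+1/XXO/OXO/.X., (2,2):+1/XXO/OXO/..X
[XXO/OXO/X..] end (terminal -1, O#4); searched .XO/OX./... to 6

X winning at [.XO/OX./...]: True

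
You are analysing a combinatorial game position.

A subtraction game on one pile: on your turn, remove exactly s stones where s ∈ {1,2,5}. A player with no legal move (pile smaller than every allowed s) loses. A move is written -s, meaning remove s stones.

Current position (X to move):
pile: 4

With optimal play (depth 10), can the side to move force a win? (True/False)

X winning at [4]: True

ply 1, X at 4 | -1=+1→3*; -2=-1→2
ply 2, O at 3 | -1=-1→2*; -2=-1→1
ply 3, X at 2 | -1=-1→1; -2=+1→0*
ply 4: 0 is terminal -1 (O); from 4 depth 10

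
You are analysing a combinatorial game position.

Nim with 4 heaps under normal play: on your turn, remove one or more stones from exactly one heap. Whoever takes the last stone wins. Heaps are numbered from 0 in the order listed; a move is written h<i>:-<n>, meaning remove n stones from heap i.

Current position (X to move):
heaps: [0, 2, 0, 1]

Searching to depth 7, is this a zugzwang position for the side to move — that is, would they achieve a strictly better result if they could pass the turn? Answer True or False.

ply 1, X at (0,2,0,1) | h1:-1=+1→(0,1,0,1)*; h1:-2=-1→(0,0,0,1); h3:-1=-1→(0,2,0,0)
ply 2, O at (0,1,0,1) | h1:-1=-1→(0,0,0,1)*; h3:-1=-1→(0,1,0,0)
ply 3, X at (0,0,0,1) | h3:-1=+1→(0,0,0,0)*
ply 4: (0,0,0,0) is terminal -1 (O); from (0,2,0,1) depth 7
pass branch (O moves first from the same position):
  | ply 1, O at (0,2,0,1) | h1:-1=+1→(0,1,0,1)*; h1:-2=-1→(0,0,0,1); h3:-1=-1→(0,2,0,0)
  | ply 2, X at (0,1,0,1) | h1:-1=-1→(0,0,0,1)*; h3:-1=-1→(0,1,0,0)
  | ply 3, O at (0,0,0,1) | h3:-1=+1→(0,0,0,0)*
  | ply 4: (0,0,0,0) is terminal -1 (X); from (0,2,0,1) depth 7
X moving scores +1; X passing scores -1

zugzwang((0,2,0,1), X) = False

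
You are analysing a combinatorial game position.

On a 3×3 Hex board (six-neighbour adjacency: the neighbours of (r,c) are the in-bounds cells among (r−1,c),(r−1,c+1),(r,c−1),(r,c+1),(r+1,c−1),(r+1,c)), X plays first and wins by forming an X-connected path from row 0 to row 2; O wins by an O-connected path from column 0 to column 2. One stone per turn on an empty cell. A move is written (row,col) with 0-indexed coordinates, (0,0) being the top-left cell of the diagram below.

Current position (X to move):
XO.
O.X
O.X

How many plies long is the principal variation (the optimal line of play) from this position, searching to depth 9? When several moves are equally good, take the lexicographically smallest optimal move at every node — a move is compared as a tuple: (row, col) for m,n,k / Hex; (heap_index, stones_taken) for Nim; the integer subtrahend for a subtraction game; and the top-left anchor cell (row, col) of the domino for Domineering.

PV length from [XO./O.X/O.X]: 1 ply

p1 X@[XO./O.X/O.X]: (0,2)[XOX/O.X/O.X]+1* (1,1)[XO./OXX/O.X]-1 (2,1)[XO./O.X/OXX]-1
p2 O@[XOX/O.X/O.X] terminal -1; root [XO./O.X/O.X] d9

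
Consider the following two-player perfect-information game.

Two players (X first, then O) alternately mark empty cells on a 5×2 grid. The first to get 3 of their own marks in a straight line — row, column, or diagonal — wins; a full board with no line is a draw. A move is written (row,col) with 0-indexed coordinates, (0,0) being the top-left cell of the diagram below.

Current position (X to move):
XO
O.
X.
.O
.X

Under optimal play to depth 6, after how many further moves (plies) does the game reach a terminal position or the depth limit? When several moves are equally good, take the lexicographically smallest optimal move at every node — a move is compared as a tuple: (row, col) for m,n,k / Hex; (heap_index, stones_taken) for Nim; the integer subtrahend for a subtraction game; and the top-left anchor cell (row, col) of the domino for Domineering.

PV length from [XO/O./X./.O/.X]: 4 plies

p1 X@[XO/O./X./.O/.X]: (1,1)[XO/OX/X./.O/.X]+0* (2,1)[XO/O./XX/.O/.X]+0 (3,0)[XO/O./X./XO/.X]+0 (4,0)[XO/O./X./.O/XX]+0
p2 O@[XO/OX/X./.O/.X]: (2,1)[XO/OX/XO/.O/.X]+0* (3,0)[XO/OX/X./OO/.X]+0 (4,0)[XO/OX/X./.O/OX]+0
p3 X@[XO/OX/XO/.O/.X]: (3,0)[XO/OX/XO/XO/.X]+0* (4,0)[XO/OX/XO/.O/XX]+0
p4 O@[XO/OX/XO/XO/.X]: (4,0)[XO/OX/XO/XO/OX]+0*
p5 X@[XO/OX/XO/XO/OX] terminal +0; root [XO/O./X./.O/.X] d6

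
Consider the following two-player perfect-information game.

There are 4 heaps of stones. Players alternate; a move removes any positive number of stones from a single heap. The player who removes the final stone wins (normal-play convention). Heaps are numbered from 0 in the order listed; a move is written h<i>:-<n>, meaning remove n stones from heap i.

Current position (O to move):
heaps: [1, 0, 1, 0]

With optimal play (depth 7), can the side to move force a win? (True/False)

p1 O@[(1,0,1,0)]: h0:-1[(0,0,1,0)]-1* h2:-1[(1,0,0,0)]-1
p2 X@[(0,0,1,0)]: h2:-1[(0,0,0,0)]+1*
p3 O@[(0,0,0,0)] terminal -1; root [(1,0,1,0)] d7

O winning at [(1,0,1,0)]: False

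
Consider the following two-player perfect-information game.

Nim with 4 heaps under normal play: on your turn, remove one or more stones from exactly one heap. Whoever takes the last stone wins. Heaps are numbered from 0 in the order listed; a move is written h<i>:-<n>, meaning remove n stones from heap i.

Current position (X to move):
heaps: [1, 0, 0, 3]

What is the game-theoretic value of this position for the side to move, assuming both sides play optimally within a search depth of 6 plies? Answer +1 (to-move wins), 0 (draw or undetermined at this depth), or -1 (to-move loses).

value((1,0,0,3), X) = +1

ply 1, X at (1,0,0,3) | h0:-1=-1→(0,0,0,3); h3:-1=-1→(1,0,0,2); h3:-2=+1→(1,0,0,1)*; h3:-3=-1→(1,0,0,0)
ply 2, O at (1,0,0,1) | h0:-1=-1→(0,0,0,1)*; h3:-1=-1→(1,0,0,0)
ply 3, X at (0,0,0,1) | h3:-1=+1→(0,0,0,0)*
ply 4: (0,0,0,0) is terminal -1 (O); from (1,0,0,3) depth 6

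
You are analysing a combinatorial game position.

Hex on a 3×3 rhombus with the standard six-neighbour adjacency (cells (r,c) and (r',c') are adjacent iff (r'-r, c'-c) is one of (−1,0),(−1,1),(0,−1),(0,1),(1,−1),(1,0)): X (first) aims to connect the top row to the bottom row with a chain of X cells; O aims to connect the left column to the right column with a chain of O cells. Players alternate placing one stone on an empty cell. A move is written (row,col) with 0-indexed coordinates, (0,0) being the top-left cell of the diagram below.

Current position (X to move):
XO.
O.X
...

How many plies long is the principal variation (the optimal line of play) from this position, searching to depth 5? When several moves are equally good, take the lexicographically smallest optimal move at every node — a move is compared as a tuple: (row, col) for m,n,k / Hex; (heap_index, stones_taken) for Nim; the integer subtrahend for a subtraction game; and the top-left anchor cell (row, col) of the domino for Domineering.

[XO./O.X/...] X move#1: (0,2):+1/XOX/O.X/...*, (1,1):-1/XO./OXX/..., (2,0):-1/XO./O.X/X.., (2,1):-1/XO./O.X/.X., (2,2):-1/XO./O.X/..X
[XOX/O.X/...] O move#2: (1,1):-1/XOX/OOX/...*, (2,0):-1/XOX/O.X/O.., (2,1):-1/XOX/O.X/.O., (2,2):-1/XOX/O.X/..O
[XOX/OOX/...] X move#3: (2,0):+1/XOX/OOX/X..*, (2,1):+1/XOX/OOX/.X., (2,2):+1/XOX/OOX/..X
[XOX/OOX/X..] O move#4: (2,1):-1/XOX/OOX/XO.*, (2,2):-1/XOX/OOX/X.O
[XOX/OOX/XO.] X move#5: (2,2):+1/XOX/OOX/XOX*
[XOX/OOX/XOX] end (terminal -1, O#6); searched XO./O.X/... to 5

PV length from [XO./O.X/...]: 5 plies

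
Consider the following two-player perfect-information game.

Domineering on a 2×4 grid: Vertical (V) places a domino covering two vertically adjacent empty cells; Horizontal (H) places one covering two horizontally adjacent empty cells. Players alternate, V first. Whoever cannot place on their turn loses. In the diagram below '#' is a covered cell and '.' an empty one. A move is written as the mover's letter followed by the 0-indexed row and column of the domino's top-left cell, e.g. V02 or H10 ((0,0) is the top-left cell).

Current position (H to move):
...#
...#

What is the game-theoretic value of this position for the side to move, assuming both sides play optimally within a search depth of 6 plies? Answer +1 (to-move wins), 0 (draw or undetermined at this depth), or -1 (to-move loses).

value(...#/...#, H) = +1

ply 1, H at ...#/...# | H00=+1→##.#/...#*; H01=+1→.###/...#; H10=+1→...#/##.#; H11=+1→...#/.###
ply 2, V at ##.#/...# | V02=-1→####/..##*
ply 3, H at ####/..## | H10=+1→####/####*
ply 4: ####/#### is terminal -1 (V); from ...#/...# depth 6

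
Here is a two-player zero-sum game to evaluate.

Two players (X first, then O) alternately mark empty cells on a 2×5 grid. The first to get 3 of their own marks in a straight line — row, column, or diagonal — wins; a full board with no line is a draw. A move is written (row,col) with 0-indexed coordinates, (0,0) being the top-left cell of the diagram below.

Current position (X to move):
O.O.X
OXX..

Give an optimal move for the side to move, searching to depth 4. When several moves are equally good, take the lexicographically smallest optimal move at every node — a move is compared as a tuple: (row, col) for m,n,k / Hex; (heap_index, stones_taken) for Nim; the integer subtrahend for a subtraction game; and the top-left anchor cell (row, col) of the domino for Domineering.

ply 1, X at O.O.X/OXX.. | (0,1)=+0→OXO.X/OXX..; (0,3)=-1→O.OXX/OXX..; (1,3)=+1→O.O.X/OXXX.*; (1,4)=-1→O.O.X/OXX.X
ply 2: O.O.X/OXXX. is terminal -1 (O); from O.O.X/OXX.. depth 4

X's best at [O.O.X/OXX..]: (1,3)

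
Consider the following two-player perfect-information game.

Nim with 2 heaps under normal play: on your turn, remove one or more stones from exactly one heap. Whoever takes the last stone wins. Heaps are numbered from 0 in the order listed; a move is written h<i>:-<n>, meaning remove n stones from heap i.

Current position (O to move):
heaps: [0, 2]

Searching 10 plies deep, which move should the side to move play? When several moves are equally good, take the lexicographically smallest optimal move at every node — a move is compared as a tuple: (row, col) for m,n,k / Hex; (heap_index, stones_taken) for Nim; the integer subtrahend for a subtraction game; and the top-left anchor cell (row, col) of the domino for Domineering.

[(0,2)] O move#1: h1:-1:-1/(0,1), h1:-2:+1/(0,0)*
[(0,0)] end (terminal -1, X#2); searched (0,2) to 10

O's best at [(0,2)]: h1:-2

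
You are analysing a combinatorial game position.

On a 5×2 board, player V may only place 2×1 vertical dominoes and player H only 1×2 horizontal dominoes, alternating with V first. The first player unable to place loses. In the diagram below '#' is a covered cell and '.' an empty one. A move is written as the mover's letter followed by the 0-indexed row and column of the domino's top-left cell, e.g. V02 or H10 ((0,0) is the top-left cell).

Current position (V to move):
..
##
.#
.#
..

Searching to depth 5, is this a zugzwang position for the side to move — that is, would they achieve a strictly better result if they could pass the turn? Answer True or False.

p1 V@[../##/.#/.#/..]: V20[../##/##/##/..]-1* V30[../##/.#/##/#.]-1
p2 H@[../##/##/##/..]: H00[##/##/##/##/..]+1* H40[../##/##/##/##]+1
p3 V@[##/##/##/##/..] terminal -1; root [../##/.#/.#/..] d5
if V skipped the turn, H would face:
~ p1 H@[../##/.#/.#/..]: H00[##/##/.#/.#/..]-1 H40[../##/.#/.#/##]+1*
~ p2 V@[../##/.#/.#/##]: V20[../##/##/##/##]-1*
~ p3 H@[../##/##/##/##]: H00[##/##/##/##/##]+1*
~ p4 V@[##/##/##/##/##] terminal -1; root [../##/.#/.#/..] d5
compare (V): move=-1 vs pass=-1

zugzwang(../##/.#/.#/.., V) = False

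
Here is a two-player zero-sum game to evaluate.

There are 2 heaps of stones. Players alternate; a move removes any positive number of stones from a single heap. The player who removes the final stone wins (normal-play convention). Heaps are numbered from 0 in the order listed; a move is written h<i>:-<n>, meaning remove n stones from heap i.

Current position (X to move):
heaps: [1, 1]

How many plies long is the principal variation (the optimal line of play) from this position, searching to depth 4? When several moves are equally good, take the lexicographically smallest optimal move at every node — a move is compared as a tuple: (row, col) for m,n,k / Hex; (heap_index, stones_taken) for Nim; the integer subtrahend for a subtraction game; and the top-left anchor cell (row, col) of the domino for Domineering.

PV length from [(1,1)]: 2 plies

p1 X@[(1,1)]: h0:-1[(0,1)]-1* h1:-1[(1,0)]-1
p2 O@[(0,1)]: h1:-1[(0,0)]+1*
p3 X@[(0,0)] terminal -1; root [(1,1)] d4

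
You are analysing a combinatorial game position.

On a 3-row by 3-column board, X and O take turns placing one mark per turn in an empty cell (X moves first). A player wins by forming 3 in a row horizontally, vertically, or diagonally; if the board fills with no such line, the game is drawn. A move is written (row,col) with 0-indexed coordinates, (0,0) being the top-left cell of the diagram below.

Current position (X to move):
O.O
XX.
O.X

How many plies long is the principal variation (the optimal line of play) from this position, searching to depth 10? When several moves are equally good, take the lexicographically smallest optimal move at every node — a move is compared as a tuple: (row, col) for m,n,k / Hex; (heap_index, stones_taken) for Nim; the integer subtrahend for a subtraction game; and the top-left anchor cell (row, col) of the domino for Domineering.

PV length from [O.O/XX./O.X]: 3 plies

p1 X@[O.O/XX./O.X]: (0,1)[OXO/XX./O.X]+1* (1,2)[O.O/XXX/O.X]+1 (2,1)[O.O/XX./OXX]-1
p2 O@[OXO/XX./O.X]: (1,2)[OXO/XXO/O.X]-1* (2,1)[OXO/XX./OOX]-1
p3 X@[OXO/XXO/O.X]: (2,1)[OXO/XXO/OXX]+1*
p4 O@[OXO/XXO/OXX] terminal -1; root [O.O/XX./O.X] d10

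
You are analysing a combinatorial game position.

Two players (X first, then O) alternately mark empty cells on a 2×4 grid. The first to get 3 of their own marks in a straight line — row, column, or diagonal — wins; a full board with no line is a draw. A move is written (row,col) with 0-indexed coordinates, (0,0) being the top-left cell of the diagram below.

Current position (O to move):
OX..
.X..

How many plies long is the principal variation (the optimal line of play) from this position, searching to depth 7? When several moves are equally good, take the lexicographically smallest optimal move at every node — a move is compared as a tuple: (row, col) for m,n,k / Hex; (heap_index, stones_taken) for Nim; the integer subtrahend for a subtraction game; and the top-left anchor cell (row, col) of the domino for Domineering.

PV length from [OX../.X..]: 5 plies

[OX../.X..] O move#1: (0,2):-1/OXO./.X.., (0,3):-1/OX.O/.X.., (1,0):+0/OX../OX..*, (1,2):+0/OX../.XO., (1,3):+0/OX../.X.O
[OX../OX..] X move#2: (0,2):+0/OXX./OX..*, (0,3):+0/OX.X/OX.., (1,2):+0/OX../OXX., (1,3):+0/OX../OX.X
[OXX./OX..] O move#3: (0,3):+0/OXXO/OX..*, (1,2):-1/OXX./OXO., (1,3):-1/OXX./OX.O
[OXXO/OX..] X move#4: (1,2):+0/OXXO/OXX.*, (1,3):+0/OXXO/OX.X
[OXXO/OXX.] O move#5: (1,3):+0/OXXO/OXXO*
[OXXO/OXXO] end (terminal +0, X#6); searched OX../.X.. to 7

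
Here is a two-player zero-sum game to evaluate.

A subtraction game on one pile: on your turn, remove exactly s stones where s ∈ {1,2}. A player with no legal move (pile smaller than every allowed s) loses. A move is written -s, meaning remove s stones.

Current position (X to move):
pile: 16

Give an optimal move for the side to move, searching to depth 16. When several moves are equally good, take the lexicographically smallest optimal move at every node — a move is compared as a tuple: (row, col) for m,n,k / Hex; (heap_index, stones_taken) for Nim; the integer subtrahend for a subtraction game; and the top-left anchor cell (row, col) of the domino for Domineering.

X's best at [16]: -1

[16] X move#1: -1:+1/15*, -2:-1/14
[15] O move#2: -1:-1/14*, -2:-1/13
[14] X move#3: -1:-1/13, -2:+1/12*
[12] O move#4: -1:-1/11*, -2:-1/10
[11] X move#5: -1:-1/10, -2:+1/9*
[9] O move#6: -1:-1/8*, -2:-1/7
[8] X move#7: -1:-1/7, -2:+1/6*
[6] O move#8: -1:-1/5*, -2:-1/4
[5] X move#9: -1:-1/4, -2:+1/3*
[3] O move#10: -1:-1/2*, -2:-1/1
[2] X move#11: -1:-1/1, -2:+1/0*
[0] end (terminal -1, O#12); searched 16 to 16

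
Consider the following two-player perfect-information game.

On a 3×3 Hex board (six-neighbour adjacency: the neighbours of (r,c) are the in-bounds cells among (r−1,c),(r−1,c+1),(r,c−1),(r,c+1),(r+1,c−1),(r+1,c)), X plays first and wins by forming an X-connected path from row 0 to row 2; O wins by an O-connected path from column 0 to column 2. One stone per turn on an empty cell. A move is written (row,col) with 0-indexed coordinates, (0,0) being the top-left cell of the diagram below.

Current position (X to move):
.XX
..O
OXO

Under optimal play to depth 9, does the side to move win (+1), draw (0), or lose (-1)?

value(.XX/..O/OXO, X) = +1

p1 X@[.XX/..O/OXO]: (0,0)[XXX/..O/OXO]-1 (1,0)[.XX/X.O/OXO]-1 (1,1)[.XX/.XO/OXO]+1*
p2 O@[.XX/.XO/OXO] terminal -1; root [.XX/..O/OXO] d9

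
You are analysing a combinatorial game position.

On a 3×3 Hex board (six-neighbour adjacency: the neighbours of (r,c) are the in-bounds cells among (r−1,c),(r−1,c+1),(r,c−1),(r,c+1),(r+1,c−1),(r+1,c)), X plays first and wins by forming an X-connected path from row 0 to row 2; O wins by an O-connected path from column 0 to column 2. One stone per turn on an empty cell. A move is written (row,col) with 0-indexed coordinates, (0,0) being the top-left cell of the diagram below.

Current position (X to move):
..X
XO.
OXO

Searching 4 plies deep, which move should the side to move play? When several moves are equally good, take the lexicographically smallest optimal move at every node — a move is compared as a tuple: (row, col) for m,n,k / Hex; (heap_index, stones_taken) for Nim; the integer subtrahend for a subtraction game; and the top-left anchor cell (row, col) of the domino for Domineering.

X's best at [..X/XO./OXO]: (1,2)

p1 X@[..X/XO./OXO]: (0,0)[X.X/XO./OXO]-1 (0,1)[.XX/XO./OXO]-1 (1,2)[..X/XOX/OXO]+1*
p2 O@[..X/XOX/OXO] terminal -1; root [..X/XO./OXO] d4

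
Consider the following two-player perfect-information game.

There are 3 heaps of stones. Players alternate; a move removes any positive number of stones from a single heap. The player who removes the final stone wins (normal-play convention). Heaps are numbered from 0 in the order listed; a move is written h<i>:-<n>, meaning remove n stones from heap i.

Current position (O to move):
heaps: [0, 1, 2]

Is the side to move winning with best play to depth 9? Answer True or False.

ply 1, O at (0,1,2) | h1:-1=-1→(0,0,2); h2:-1=+1→(0,1,1)*; h2:-2=-1→(0,1,0)
ply 2, X at (0,1,1) | h1:-1=-1→(0,0,1)*; h2:-1=-1→(0,1,0)
ply 3, O at (0,0,1) | h2:-1=+1→(0,0,0)*
ply 4: (0,0,0) is terminal -1 (X); from (0,1,2) depth 9

O winning at [(0,1,2)]: True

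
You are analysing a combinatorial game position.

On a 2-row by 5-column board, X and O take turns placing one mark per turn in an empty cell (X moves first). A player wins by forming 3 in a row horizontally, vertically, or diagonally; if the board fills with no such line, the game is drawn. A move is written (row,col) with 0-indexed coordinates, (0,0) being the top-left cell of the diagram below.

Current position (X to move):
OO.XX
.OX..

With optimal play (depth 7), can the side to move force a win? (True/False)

ply 1, X at OO.XX/.OX.. | (0,2)=+1→OOXXX/.OX..*; (1,0)=-1→OO.XX/XOX..; (1,3)=-1→OO.XX/.OXX.; (1,4)=-1→OO.XX/.OX.X
ply 2: OOXXX/.OX.. is terminal -1 (O); from OO.XX/.OX.. depth 7

X winning at [OO.XX/.OX..]: True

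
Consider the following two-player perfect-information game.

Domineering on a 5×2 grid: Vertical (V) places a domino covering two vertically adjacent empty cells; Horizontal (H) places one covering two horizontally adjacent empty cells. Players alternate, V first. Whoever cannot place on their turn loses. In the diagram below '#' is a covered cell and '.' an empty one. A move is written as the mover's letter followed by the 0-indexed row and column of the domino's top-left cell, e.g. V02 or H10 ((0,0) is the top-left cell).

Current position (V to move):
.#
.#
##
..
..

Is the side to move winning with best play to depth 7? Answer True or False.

V winning at [.#/.#/##/../..]: True

p1 V@[.#/.#/##/../..]: V00[##/##/##/../..]-1 V30[.#/.#/##/#./#.]+1* V31[.#/.#/##/.#/.#]+1
p2 H@[.#/.#/##/#./#.] terminal -1; root [.#/.#/##/../..] d7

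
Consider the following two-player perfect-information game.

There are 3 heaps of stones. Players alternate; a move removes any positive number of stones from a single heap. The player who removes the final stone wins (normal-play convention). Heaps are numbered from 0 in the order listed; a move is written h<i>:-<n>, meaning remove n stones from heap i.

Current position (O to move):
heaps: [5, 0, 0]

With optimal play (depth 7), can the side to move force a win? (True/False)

p1 O@[(5,0,0)]: h0:-1[(4,0,0)]-1 h0:-2[(3,0,0)]-1 h0:-3[(2,0,0)]-1 h0:-4[(1,0,0)]-1 h0:-5[(0,0,0)]+1*
p2 X@[(0,0,0)] terminal -1; root [(5,0,0)] d7

O winning at [(5,0,0)]: True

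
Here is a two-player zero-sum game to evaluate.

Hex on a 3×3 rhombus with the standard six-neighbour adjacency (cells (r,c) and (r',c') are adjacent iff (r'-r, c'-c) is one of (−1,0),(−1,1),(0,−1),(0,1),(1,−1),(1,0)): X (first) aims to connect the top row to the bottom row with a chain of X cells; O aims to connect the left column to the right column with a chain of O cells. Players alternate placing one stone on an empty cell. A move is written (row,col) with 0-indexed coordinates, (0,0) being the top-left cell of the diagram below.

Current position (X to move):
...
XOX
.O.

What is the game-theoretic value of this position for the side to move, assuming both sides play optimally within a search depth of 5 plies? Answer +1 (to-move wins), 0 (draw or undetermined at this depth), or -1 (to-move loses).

value(.../XOX/.O., X) = +1

p1 X@[.../XOX/.O.]: (0,0)[X../XOX/.O.]-1 (0,1)[.X./XOX/.O.]-1 (0,2)[..X/XOX/.O.]+1* (2,0)[.../XOX/XO.]+1 (2,2)[.../XOX/.OX]+1
p2 O@[..X/XOX/.O.]: (0,0)[O.X/XOX/.O.]-1* (0,1)[.OX/XOX/.O.]-1 (2,0)[..X/XOX/OO.]-1 (2,2)[..X/XOX/.OO]-1
p3 X@[O.X/XOX/.O.]: (0,1)[OXX/XOX/.O.]+1* (2,0)[O.X/XOX/XO.]+1 (2,2)[O.X/XOX/.OX]+1
p4 O@[OXX/XOX/.O.]: (2,0)[OXX/XOX/OO.]-1* (2,2)[OXX/XOX/.OO]-1
p5 X@[OXX/XOX/OO.]: (2,2)[OXX/XOX/OOX]+1*
p6 O@[OXX/XOX/OOX] terminal -1; root [.../XOX/.O.] d5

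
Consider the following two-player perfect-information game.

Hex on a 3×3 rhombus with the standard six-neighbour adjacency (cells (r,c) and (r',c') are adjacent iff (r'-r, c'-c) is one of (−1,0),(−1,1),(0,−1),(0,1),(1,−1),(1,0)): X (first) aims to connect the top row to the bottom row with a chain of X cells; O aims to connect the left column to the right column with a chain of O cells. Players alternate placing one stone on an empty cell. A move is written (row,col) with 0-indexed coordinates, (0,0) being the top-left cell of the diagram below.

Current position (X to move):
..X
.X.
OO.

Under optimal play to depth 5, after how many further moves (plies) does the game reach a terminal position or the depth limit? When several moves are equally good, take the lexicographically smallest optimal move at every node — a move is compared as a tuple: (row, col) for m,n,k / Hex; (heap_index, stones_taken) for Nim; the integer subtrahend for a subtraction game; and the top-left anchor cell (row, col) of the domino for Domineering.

p1 X@[..X/.X./OO.]: (0,0)[X.X/.X./OO.]-1* (0,1)[.XX/.X./OO.]-1 (1,0)[..X/XX./OO.]-1 (1,2)[..X/.XX/OO.]-1 (2,2)[..X/.X./OOX]-1
p2 O@[X.X/.X./OO.]: (0,1)[XOX/.X./OO.]+1* (1,0)[X.X/OX./OO.]+1 (1,2)[X.X/.XO/OO.]+1 (2,2)[X.X/.X./OOO]+1
p3 X@[XOX/.X./OO.]: (1,0)[XOX/XX./OO.]-1* (1,2)[XOX/.XX/OO.]-1 (2,2)[XOX/.X./OOX]-1
p4 O@[XOX/XX./OO.]: (1,2)[XOX/XXO/OO.]+1* (2,2)[XOX/XX./OOO]+1
p5 X@[XOX/XXO/OO.] terminal -1; root [..X/.X./OO.] d5

PV length from [..X/.X./OO.]: 4 plies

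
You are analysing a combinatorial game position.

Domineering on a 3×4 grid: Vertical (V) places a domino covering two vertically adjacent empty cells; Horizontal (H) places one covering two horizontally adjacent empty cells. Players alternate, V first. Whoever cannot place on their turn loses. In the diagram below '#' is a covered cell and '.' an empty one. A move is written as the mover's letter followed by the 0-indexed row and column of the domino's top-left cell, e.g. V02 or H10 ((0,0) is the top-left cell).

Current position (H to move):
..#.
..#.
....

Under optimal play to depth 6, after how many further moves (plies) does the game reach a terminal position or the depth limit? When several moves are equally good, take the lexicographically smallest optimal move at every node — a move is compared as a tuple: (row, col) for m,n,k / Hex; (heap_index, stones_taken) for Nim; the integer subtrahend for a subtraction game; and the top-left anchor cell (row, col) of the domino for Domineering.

PV length from [..#./..#./....]: 3 plies

p1 H@[..#./..#./....]: H00[###./..#./....]-1 H10[..#./###./....]+1* H20[..#./..#./##..]-1 H21[..#./..#./.##.]-1 H22[..#./..#./..##]-1
p2 V@[..#./###./....]: V03[..##/####/....]-1* V13[..#./####/...#]-1
p3 H@[..##/####/....]: H00[####/####/....]+1* H20[..##/####/##..]+1 H21[..##/####/.##.]+1 H22[..##/####/..##]+1
p4 V@[####/####/....] terminal -1; root [..#./..#./....] d6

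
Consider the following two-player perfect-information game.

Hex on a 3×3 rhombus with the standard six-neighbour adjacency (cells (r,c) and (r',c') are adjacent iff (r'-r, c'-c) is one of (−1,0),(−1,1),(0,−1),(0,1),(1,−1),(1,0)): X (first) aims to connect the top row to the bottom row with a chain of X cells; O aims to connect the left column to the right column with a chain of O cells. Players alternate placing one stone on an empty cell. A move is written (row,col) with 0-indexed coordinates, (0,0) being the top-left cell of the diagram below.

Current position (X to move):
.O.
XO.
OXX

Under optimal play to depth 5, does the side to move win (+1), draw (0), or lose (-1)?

p1 X@[.O./XO./OXX]: (0,0)[XO./XO./OXX]-1* (0,2)[.OX/XO./OXX]-1 (1,2)[.O./XOX/OXX]-1
p2 O@[XO./XO./OXX]: (0,2)[XOO/XO./OXX]+1* (1,2)[XO./XOO/OXX]+1
p3 X@[XOO/XO./OXX] terminal -1; root [.O./XO./OXX] d5

value(.O./XO./OXX, X) = -1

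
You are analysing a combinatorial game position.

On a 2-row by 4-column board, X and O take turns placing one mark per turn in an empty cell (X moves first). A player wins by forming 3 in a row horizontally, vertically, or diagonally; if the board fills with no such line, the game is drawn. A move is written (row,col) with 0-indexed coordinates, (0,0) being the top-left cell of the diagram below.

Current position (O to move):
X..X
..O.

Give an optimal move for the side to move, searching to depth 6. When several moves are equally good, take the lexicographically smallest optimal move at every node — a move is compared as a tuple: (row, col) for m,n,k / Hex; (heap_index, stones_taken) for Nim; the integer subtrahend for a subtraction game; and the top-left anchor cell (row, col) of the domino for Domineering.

O's best at [X..X/..O.]: (1,1)

p1 O@[X..X/..O.]: (0,1)[XO.X/..O.]+0 (0,2)[X.OX/..O.]+0 (1,0)[X..X/O.O.]+0 (1,1)[X..X/.OO.]+1* (1,3)[X..X/..OO]+0
p2 X@[X..X/.OO.]: (0,1)[XX.X/.OO.]-1* (0,2)[X.XX/.OO.]-1 (1,0)[X..X/XOO.]-1 (1,3)[X..X/.OOX]-1
p3 O@[XX.X/.OO.]: (0,2)[XXOX/.OO.]+1* (1,0)[XX.X/OOO.]+1 (1,3)[XX.X/.OOO]+1
p4 X@[XXOX/.OO.]: (1,0)[XXOX/XOO.]-1* (1,3)[XXOX/.OOX]-1
p5 O@[XXOX/XOO.]: (1,3)[XXOX/XOOO]+1*
p6 X@[XXOX/XOOO] terminal -1; root [X..X/..O.] d6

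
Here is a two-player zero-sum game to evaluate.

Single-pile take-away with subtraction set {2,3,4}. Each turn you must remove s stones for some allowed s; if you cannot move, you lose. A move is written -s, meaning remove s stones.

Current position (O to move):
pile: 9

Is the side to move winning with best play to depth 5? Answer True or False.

ply 1, O at 9 | -2=+1→7*; -3=+1→6; -4=-1→5
ply 2, X at 7 | -2=-1→5*; -3=-1→4; -4=-1→3
ply 3, O at 5 | -2=-1→3; -3=-1→2; -4=+1→1*
ply 4: 1 is terminal -1 (X); from 9 depth 5

O winning at [9]: True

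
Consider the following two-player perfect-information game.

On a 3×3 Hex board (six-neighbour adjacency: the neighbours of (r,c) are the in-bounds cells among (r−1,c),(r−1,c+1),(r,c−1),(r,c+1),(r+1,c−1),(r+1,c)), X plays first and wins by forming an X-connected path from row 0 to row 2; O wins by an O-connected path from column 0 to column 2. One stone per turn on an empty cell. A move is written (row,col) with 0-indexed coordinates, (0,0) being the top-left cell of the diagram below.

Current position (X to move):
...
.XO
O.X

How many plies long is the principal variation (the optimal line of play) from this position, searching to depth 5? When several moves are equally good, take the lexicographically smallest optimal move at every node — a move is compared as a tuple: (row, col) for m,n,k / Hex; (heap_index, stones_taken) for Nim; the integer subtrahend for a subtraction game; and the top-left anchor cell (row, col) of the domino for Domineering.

PV length from [.../.XO/O.X]: 3 plies

[.../.XO/O.X] X move#1: (0,0):-1/X../.XO/O.X, (0,1):-1/.X./.XO/O.X, (0,2):-1/..X/.XO/O.X, (1,0):-1/.../XXO/O.X, (2,1):+1/.../.XO/OXX*
[.../.XO/OXX] O move#2: (0,0):-1/O../.XO/OXX*, (0,1):-1/.O./.XO/OXX, (0,2):-1/..O/.XO/OXX, (1,0):-1/.../OXO/OXX
[O../.XO/OXX] X move#3: (0,1):+1/OX./.XO/OXX*, (0,2):+1/O.X/.XO/OXX, (1,0):+1/O../XXO/OXX
[OX./.XO/OXX] end (terminal -1, O#4); searched .../.XO/O.X to 5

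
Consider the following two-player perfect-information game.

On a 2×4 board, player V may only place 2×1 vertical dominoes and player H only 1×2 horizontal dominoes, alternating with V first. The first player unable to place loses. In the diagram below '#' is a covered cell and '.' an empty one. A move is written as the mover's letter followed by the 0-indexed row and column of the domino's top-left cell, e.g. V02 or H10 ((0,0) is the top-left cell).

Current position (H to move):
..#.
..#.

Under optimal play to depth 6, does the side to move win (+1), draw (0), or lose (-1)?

ply 1, H at ..#./..#. | H00=+1→###./..#.*; H10=+1→..#./###.
ply 2, V at ###./..#. | V03=-1→####/..##*
ply 3, H at ####/..## | H10=+1→####/####*
ply 4: ####/#### is terminal -1 (V); from ..#./..#. depth 6

value(..#./..#., H) = +1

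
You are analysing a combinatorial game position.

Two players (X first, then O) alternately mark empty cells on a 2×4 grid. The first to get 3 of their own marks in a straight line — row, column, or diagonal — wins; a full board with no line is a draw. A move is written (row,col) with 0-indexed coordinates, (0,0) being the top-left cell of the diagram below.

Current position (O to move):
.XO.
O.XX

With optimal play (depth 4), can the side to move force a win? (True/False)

O winning at [.XO./O.XX]: False

p1 O@[.XO./O.XX]: (0,0)[OXO./O.XX]-1 (0,3)[.XOO/O.XX]-1 (1,1)[.XO./OOXX]+0*
p2 X@[.XO./OOXX]: (0,0)[XXO./OOXX]+0* (0,3)[.XOX/OOXX]+0
p3 O@[XXO./OOXX]: (0,3)[XXOO/OOXX]+0*
p4 X@[XXOO/OOXX] terminal +0; root [.XO./O.XX] d4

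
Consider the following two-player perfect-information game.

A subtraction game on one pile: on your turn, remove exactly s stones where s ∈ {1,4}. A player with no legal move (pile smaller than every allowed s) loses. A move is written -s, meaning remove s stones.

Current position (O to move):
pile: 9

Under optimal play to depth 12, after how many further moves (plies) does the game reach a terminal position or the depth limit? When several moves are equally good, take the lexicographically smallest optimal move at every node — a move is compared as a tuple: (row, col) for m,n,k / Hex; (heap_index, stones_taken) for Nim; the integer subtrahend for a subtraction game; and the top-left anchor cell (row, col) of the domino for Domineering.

[9] O move#1: -1:-1/8, -4:+1/5*
[5] X move#2: -1:-1/4*, -4:-1/1
[4] O move#3: -1:-1/3, -4:+1/0*
[0] end (terminal -1, X#4); searched 9 to 12

PV length from [9]: 3 plies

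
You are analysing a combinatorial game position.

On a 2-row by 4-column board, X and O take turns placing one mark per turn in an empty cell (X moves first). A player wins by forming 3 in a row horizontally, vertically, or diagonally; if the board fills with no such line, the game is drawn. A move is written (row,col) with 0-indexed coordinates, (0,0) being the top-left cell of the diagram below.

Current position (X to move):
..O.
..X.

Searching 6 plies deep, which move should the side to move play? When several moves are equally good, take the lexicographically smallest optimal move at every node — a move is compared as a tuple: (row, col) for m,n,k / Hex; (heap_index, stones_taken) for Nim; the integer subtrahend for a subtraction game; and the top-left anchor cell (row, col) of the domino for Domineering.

ply 1, X at ..O./..X. | (0,0)=+0→X.O./..X.; (0,1)=+0→.XO./..X.; (0,3)=+0→..OX/..X.; (1,0)=+0→..O./X.X.; (1,1)=+1→..O./.XX.*; (1,3)=+0→..O./..XX
ply 2, O at ..O./.XX. | (0,0)=-1→O.O./.XX.*; (0,1)=-1→.OO./.XX.; (0,3)=-1→..OO/.XX.; (1,0)=-1→..O./OXX.; (1,3)=-1→..O./.XXO
ply 3, X at O.O./.XX. | (0,1)=+1→OXO./.XX.*; (0,3)=-1→O.OX/.XX.; (1,0)=+1→O.O./XXX.; (1,3)=+1→O.O./.XXX
ply 4, O at OXO./.XX. | (0,3)=-1→OXOO/.XX.*; (1,0)=-1→OXO./OXX.; (1,3)=-1→OXO./.XXO
ply 5, X at OXOO/.XX. | (1,0)=+1→OXOO/XXX.*; (1,3)=+1→OXOO/.XXX
ply 6: OXOO/XXX. is terminal -1 (O); from ..O./..X. depth 6

X's best at [..O./..X.]: (1,1)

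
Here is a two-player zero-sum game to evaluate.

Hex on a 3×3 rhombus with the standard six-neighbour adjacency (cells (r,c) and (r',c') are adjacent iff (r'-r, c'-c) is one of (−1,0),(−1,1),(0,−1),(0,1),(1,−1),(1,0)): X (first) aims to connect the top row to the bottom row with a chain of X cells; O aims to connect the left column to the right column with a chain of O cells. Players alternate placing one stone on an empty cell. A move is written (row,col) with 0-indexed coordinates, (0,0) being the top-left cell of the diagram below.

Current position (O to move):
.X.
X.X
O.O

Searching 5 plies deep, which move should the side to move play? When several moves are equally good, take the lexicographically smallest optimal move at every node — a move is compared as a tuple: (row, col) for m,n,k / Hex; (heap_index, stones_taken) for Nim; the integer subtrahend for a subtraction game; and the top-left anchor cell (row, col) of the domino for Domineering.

O's best at [.X./X.X/O.O]: (0,2)

p1 O@[.X./X.X/O.O]: (0,0)[OX./X.X/O.O]-1 (0,2)[.XO/X.X/O.O]+1* (1,1)[.X./XOX/O.O]+1 (2,1)[.X./X.X/OOO]+1
p2 X@[.XO/X.X/O.O]: (0,0)[XXO/X.X/O.O]-1* (1,1)[.XO/XXX/O.O]-1 (2,1)[.XO/X.X/OXO]-1
p3 O@[XXO/X.X/O.O]: (1,1)[XXO/XOX/O.O]+1* (2,1)[XXO/X.X/OOO]+1
p4 X@[XXO/XOX/O.O] terminal -1; root [.X./X.X/O.O] d5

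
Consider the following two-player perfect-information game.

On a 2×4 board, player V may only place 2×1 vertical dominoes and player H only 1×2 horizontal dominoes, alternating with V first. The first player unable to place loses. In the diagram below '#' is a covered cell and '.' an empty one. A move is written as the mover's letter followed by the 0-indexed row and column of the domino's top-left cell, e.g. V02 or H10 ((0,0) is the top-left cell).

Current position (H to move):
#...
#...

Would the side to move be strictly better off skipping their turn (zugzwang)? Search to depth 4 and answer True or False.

p1 H@[#.../#...]: H01[###./#...]+1* H02[#.##/#...]+1 H11[#.../###.]+1 H12[#.../#.##]+1
p2 V@[###./#...]: V03[####/#..#]-1*
p3 H@[####/#..#]: H11[####/####]+1*
p4 V@[####/####] terminal -1; root [#.../#...] d4
pass branch (V moves first from the same position):
  | p1 V@[#.../#...]: V01[##../##..]-1 V02[#.#./#.#.]+1* V03[#..#/#..#]-1
  | p2 H@[#.#./#.#.] terminal -1; root [#.../#...] d4
H moving scores +1; H passing scores -1

zugzwang(#.../#..., H) = False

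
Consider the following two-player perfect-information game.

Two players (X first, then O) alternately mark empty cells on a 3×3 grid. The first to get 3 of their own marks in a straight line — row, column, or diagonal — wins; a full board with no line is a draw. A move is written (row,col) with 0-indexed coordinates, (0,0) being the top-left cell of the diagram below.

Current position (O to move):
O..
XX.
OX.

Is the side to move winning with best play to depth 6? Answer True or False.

p1 O@[O../XX./OX.]: (0,1)[OO./XX./OX.]-1* (0,2)[O.O/XX./OX.]-1 (1,2)[O../XXO/OX.]-1 (2,2)[O../XX./OXO]-1
p2 X@[OO./XX./OX.]: (0,2)[OOX/XX./OX.]+0 (1,2)[OO./XXX/OX.]+1* (2,2)[OO./XX./OXX]-1
p3 O@[OO./XXX/OX.] terminal -1; root [O../XX./OX.] d6

O winning at [O../XX./OX.]: False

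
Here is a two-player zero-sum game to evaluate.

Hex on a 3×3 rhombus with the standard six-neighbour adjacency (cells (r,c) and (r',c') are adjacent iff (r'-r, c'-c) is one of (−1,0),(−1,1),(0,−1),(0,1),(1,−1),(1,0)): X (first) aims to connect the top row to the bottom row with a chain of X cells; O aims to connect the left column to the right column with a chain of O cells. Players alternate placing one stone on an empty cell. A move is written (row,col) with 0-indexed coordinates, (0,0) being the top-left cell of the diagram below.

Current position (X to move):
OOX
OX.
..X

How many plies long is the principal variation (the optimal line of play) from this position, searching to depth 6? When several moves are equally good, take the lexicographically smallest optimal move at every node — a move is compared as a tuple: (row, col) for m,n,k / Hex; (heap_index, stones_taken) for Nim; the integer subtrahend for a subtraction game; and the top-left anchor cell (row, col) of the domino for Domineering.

PV length from [OOX/OX./..X]: 1 ply

[OOX/OX./..X] X move#1: (1,2):+1/OOX/OXX/..X*, (2,0):+1/OOX/OX./X.X, (2,1):+1/OOX/OX./.XX
[OOX/OXX/..X] end (terminal -1, O#2); searched OOX/OX./..X to 6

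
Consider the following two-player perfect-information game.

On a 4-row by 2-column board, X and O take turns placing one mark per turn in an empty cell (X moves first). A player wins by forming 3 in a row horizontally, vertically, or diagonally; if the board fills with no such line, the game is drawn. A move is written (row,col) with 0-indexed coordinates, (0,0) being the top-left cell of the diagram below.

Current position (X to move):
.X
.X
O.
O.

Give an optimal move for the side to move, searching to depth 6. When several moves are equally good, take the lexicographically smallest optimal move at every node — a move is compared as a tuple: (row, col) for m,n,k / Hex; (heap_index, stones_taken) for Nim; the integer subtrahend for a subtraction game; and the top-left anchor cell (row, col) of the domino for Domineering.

p1 X@[.X/.X/O./O.]: (0,0)[XX/.X/O./O.]-1 (1,0)[.X/XX/O./O.]+0 (2,1)[.X/.X/OX/O.]+1* (3,1)[.X/.X/O./OX]-1
p2 O@[.X/.X/OX/O.] terminal -1; root [.X/.X/O./O.] d6

X's best at [.X/.X/O./O.]: (2,1)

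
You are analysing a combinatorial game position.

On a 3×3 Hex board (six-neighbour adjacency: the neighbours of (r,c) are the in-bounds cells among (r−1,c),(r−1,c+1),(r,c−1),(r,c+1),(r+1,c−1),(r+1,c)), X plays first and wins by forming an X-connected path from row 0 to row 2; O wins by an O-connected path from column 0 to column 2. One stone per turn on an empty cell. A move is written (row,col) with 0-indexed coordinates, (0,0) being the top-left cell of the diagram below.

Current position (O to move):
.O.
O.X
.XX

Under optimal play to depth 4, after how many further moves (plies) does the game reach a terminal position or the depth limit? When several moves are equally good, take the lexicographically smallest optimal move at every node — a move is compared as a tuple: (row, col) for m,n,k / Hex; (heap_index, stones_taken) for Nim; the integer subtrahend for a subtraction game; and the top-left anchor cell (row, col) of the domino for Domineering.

p1 O@[.O./O.X/.XX]: (0,0)[OO./O.X/.XX]-1 (0,2)[.OO/O.X/.XX]+1* (1,1)[.O./OOX/.XX]-1 (2,0)[.O./O.X/OXX]-1
p2 X@[.OO/O.X/.XX] terminal -1; root [.O./O.X/.XX] d4

PV length from [.O./O.X/.XX]: 1 ply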